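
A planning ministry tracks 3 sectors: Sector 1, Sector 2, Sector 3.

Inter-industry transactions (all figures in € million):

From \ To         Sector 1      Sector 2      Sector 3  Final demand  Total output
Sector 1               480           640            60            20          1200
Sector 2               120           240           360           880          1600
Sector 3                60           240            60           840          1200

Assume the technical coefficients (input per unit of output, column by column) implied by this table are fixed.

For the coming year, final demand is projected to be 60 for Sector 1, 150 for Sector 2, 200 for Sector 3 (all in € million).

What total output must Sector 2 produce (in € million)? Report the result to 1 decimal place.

Technical coefficients a_ij = z_ij / X_j:
  a_11 = 480/1200 = 0.40, a_21 = 120/1200 = 0.10, a_31 = 60/1200 = 0.05
  a_12 = 640/1600 = 0.40, a_22 = 240/1600 = 0.15, a_32 = 240/1600 = 0.15
  a_13 = 60/1200 = 0.05, a_23 = 360/1200 = 0.30, a_33 = 60/1200 = 0.05
I − A =
  [   0.60    -0.40    -0.05]
  [  -0.10     0.85    -0.30]
  [  -0.05    -0.15     0.95]
Cofactors of I−A, C_ij = (−1)^(i+j)·(minor ij) (rows/columns in the sector order above):
  C_11 = (0.85)(0.95) − (-0.30)(-0.15) = 0.7625
  C_12 = −[(-0.10)(0.95) − (-0.30)(-0.05)] = 0.1100
  C_13 = (-0.10)(-0.15) − (0.85)(-0.05) = 0.0575
  C_21 = −[(-0.40)(0.95) − (-0.05)(-0.15)] = 0.3875
  C_22 = (0.60)(0.95) − (-0.05)(-0.05) = 0.5675
  C_23 = −[(0.60)(-0.15) − (-0.40)(-0.05)] = 0.1100
  C_31 = (-0.40)(-0.30) − (-0.05)(0.85) = 0.1625
  C_32 = −[(0.60)(-0.30) − (-0.05)(-0.10)] = 0.1850
  C_33 = (0.60)(0.85) − (-0.40)(-0.10) = 0.4700
det(I−A) = Σ_j (I−A)_1j·C_1j = (0.60)(0.7625) + (-0.40)(0.1100) + (-0.05)(0.0575) = 0.410625
adj(I−A) = Cᵀ =
  [ 0.7625   0.3875   0.1625]
  [ 0.1100   0.5675   0.1850]
  [ 0.0575   0.1100   0.4700]
(I − A)⁻¹ = adj(I−A) / det(I−A) ≈
  [   1.8569     0.9437     0.3957]
  [   0.2679     1.3820     0.4505]
  [   0.1400     0.2679     1.1446]
x = (I − A)⁻¹ d = adj(I−A)·d / det(I−A), with det(I−A) = 0.410625:
  x_1 = (0.7625·60 + 0.3875·150 + 0.1625·200) / 0.410625 = 136.375 / 0.410625 ≈ 332.1
  x_2 = (0.1100·60 + 0.5675·150 + 0.1850·200) / 0.410625 = 128.725 / 0.410625 ≈ 313.5
  x_3 = (0.0575·60 + 0.1100·150 + 0.4700·200) / 0.410625 = 113.95 / 0.410625 ≈ 277.5

x_2 = 313.5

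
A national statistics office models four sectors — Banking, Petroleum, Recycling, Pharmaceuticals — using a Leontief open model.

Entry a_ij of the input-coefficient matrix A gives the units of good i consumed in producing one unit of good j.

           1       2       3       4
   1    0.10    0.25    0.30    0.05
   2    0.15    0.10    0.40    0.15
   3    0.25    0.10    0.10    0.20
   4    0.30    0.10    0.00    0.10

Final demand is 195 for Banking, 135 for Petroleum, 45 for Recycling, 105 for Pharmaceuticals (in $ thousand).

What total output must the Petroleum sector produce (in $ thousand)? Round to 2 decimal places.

x_2 = 401.65

I − A =
  [   0.90    -0.25    -0.30    -0.05]
  [  -0.15     0.90    -0.40    -0.15]
  [  -0.25    -0.10     0.90    -0.20]
  [  -0.30    -0.10     0.00     0.90]
Compute the cofactors C_ij = (−1)^(i+j)·(3×3 minor ij) of I−A; the adjugate is their transpose:
adj(I−A) = Cᵀ =
  [ 0.671500   0.240000   0.330500   0.150750]
  [ 0.276000   0.630000   0.372000   0.203000]
  [ 0.273750   0.170000   0.656250   0.189375]
  [ 0.254500   0.150000   0.151500   0.562250]
det(I−A) = Σ_j (I−A)_1j·C_1j = (0.90)(0.671500) + (-0.25)(0.276000) + (-0.30)(0.273750) + (-0.05)(0.254500) = 0.4405
(I − A)⁻¹ = adj(I−A) / det(I−A) ≈
  [   1.5244     0.5448     0.7503     0.3422]
  [   0.6266     1.4302     0.8445     0.4608]
  [   0.6215     0.3859     1.4898     0.4299]
  [   0.5778     0.3405     0.3439     1.2764]
x = (I − A)⁻¹ d = adj(I−A)·d / det(I−A), with det(I−A) = 0.4405:
  x_1 = (0.671500·195 + 0.240000·135 + 0.330500·45 + 0.150750·105) / 0.4405 = 194.04375 / 0.4405 ≈ 440.51
  x_2 = (0.276000·195 + 0.630000·135 + 0.372000·45 + 0.203000·105) / 0.4405 = 176.925 / 0.4405 ≈ 401.65
  x_3 = (0.273750·195 + 0.170000·135 + 0.656250·45 + 0.189375·105) / 0.4405 = 125.746875 / 0.4405 ≈ 285.46
  x_4 = (0.254500·195 + 0.150000·135 + 0.151500·45 + 0.562250·105) / 0.4405 = 135.73125 / 0.4405 ≈ 308.13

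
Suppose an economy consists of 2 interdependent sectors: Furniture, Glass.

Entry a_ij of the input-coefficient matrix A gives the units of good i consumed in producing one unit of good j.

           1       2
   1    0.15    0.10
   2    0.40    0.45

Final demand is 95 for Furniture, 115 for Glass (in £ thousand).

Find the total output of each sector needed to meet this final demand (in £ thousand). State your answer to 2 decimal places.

x_1 = 149.12, x_2 = 317.54

I − A =
  [   0.85    -0.10]
  [  -0.40     0.55]
det(I−A) = (0.85)(0.55) − (-0.10)(-0.40) = 0.4275
adj(I−A) = [[0.55, 0.10], [0.40, 0.85]]
(I − A)⁻¹ = adj(I−A) / det(I−A) ≈
  [   1.2865     0.2339]
  [   0.9357     1.9883]
x = (I − A)⁻¹ d = adj(I−A)·d / det(I−A), with det(I−A) = 0.4275:
  x_1 = (0.55·95 + 0.10·115) / 0.4275 = 63.75 / 0.4275 ≈ 149.12
  x_2 = (0.40·95 + 0.85·115) / 0.4275 = 135.75 / 0.4275 ≈ 317.54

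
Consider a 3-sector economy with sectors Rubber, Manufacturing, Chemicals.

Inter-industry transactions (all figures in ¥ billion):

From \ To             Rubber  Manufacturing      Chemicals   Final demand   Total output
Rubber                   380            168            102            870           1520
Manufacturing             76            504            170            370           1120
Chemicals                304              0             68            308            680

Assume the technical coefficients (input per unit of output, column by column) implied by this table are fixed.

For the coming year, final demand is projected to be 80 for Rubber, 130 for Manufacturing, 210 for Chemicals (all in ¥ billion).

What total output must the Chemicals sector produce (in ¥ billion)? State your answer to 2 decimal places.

x_3 = 287.08

Technical coefficients a_ij = z_ij / X_j:
  a_11 = 380/1520 = 0.25, a_21 = 76/1520 = 0.05, a_31 = 304/1520 = 0.20
  a_12 = 168/1120 = 0.15, a_22 = 504/1120 = 0.45, a_32 = 0/1120 = 0.00
  a_13 = 102/680 = 0.15, a_23 = 170/680 = 0.25, a_33 = 68/680 = 0.10
I − A =
  [   0.75    -0.15    -0.15]
  [  -0.05     0.55    -0.25]
  [  -0.20     0.00     0.90]
Cofactors of I−A, C_ij = (−1)^(i+j)·(minor ij) (rows/columns in the sector order above):
  C_11 = (0.55)(0.90) − (-0.25)(0.00) = 0.4950
  C_12 = −[(-0.05)(0.90) − (-0.25)(-0.20)] = 0.0950
  C_13 = (-0.05)(0.00) − (0.55)(-0.20) = 0.1100
  C_21 = −[(-0.15)(0.90) − (-0.15)(0.00)] = 0.1350
  C_22 = (0.75)(0.90) − (-0.15)(-0.20) = 0.6450
  C_23 = −[(0.75)(0.00) − (-0.15)(-0.20)] = 0.0300
  C_31 = (-0.15)(-0.25) − (-0.15)(0.55) = 0.1200
  C_32 = −[(0.75)(-0.25) − (-0.15)(-0.05)] = 0.1950
  C_33 = (0.75)(0.55) − (-0.15)(-0.05) = 0.4050
det(I−A) = Σ_j (I−A)_1j·C_1j = (0.75)(0.4950) + (-0.15)(0.0950) + (-0.15)(0.1100) = 0.3405
adj(I−A) = Cᵀ =
  [ 0.4950   0.1350   0.1200]
  [ 0.0950   0.6450   0.1950]
  [ 0.1100   0.0300   0.4050]
(I − A)⁻¹ = adj(I−A) / det(I−A) ≈
  [   1.4537     0.3965     0.3524]
  [   0.2790     1.8943     0.5727]
  [   0.3231     0.0881     1.1894]
x = (I − A)⁻¹ d = adj(I−A)·d / det(I−A), with det(I−A) = 0.3405:
  x_1 = (0.4950·80 + 0.1350·130 + 0.1200·210) / 0.3405 = 82.35 / 0.3405 ≈ 241.85
  x_2 = (0.0950·80 + 0.6450·130 + 0.1950·210) / 0.3405 = 132.40 / 0.3405 ≈ 388.84
  x_3 = (0.1100·80 + 0.0300·130 + 0.4050·210) / 0.3405 = 97.75 / 0.3405 ≈ 287.08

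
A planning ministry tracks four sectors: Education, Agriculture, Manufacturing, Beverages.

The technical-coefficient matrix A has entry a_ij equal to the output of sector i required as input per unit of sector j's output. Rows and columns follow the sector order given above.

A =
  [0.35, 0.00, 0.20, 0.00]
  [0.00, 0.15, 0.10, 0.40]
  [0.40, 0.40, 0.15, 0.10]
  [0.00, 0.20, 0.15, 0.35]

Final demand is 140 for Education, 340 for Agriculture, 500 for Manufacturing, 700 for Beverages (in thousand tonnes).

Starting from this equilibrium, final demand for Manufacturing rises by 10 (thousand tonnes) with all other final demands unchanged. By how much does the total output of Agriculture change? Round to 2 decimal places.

Δx_A = 4.48

I − A =
  [   0.65     0.00    -0.20     0.00]
  [   0.00     0.85    -0.10    -0.40]
  [  -0.40    -0.40     0.85    -0.10]
  [   0.00    -0.20    -0.15     0.65]
Compute the cofactors C_ij = (−1)^(i+j)·(3×3 minor ij) of I−A; the adjugate is their transpose:
adj(I−A) = Cᵀ =
  [ 0.336875   0.056000   0.094500   0.049000]
  [ 0.050000   0.297375   0.081250   0.195500]
  [ 0.189000   0.182000   0.307125   0.159250]
  [ 0.059000   0.133500   0.095875   0.375625]
det(I−A) = Σ_j (I−A)_1j·C_1j = (0.65)(0.336875) + (0.00)(0.050000) + (-0.20)(0.189000) + (0.00)(0.059000) = 0.18116875
(I − A)⁻¹ = adj(I−A) / det(I−A) ≈
  [   1.8595     0.3091     0.5216     0.2705]
  [   0.2760     1.6414     0.4485     1.0791]
  [   1.0432     1.0046     1.6952     0.8790]
  [   0.3257     0.7369     0.5292     2.0733]
Δx = (I − A)⁻¹ Δd with Δd having +10 in the Manufacturing component and 0 elsewhere.
So Δx_A = L_AM · (+10), where L_AM = adj(I−A)_AM / det(I−A) = 0.081250 / 0.18116875.
Δx_A = 0.081250 × (+10) / 0.18116875 = 0.8125 / 0.18116875 ≈ 4.48.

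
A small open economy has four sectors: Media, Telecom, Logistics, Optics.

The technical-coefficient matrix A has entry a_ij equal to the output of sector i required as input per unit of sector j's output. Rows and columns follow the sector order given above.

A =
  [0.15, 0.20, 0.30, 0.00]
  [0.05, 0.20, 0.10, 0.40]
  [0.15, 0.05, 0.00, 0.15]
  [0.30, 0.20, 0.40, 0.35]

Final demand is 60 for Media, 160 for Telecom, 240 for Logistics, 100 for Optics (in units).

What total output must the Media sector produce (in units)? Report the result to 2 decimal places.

I − A =
  [   0.85    -0.20    -0.30     0.00]
  [  -0.05     0.80    -0.10    -0.40]
  [  -0.15    -0.05     1.00    -0.15]
  [  -0.30    -0.20    -0.40     0.65]
Compute the cofactors C_ij = (−1)^(i+j)·(3×3 minor ij) of I−A; the adjugate is their transpose:
adj(I−A) = Cᵀ =
  [ 0.377750   0.136750   0.177000   0.125000]
  [ 0.187750   0.458750   0.237000   0.337000]
  [ 0.111125   0.081625   0.343500   0.129500]
  [ 0.300500   0.254500   0.366000   0.626000]
det(I−A) = Σ_j (I−A)_1j·C_1j = (0.85)(0.377750) + (-0.20)(0.187750) + (-0.30)(0.111125) + (0.00)(0.300500) = 0.2502
(I − A)⁻¹ = adj(I−A) / det(I−A) ≈
  [   1.5098     0.5466     0.7074     0.4996]
  [   0.7504     1.8335     0.9472     1.3469]
  [   0.4441     0.3262     1.3729     0.5176]
  [   1.2010     1.0172     1.4628     2.5020]
x = (I − A)⁻¹ d = adj(I−A)·d / det(I−A), with det(I−A) = 0.2502:
  x_1 = (0.377750·60 + 0.136750·160 + 0.177000·240 + 0.125000·100) / 0.2502 = 99.525 / 0.2502 ≈ 397.78
  x_2 = (0.187750·60 + 0.458750·160 + 0.237000·240 + 0.337000·100) / 0.2502 = 175.245 / 0.2502 ≈ 700.42
  x_3 = (0.111125·60 + 0.081625·160 + 0.343500·240 + 0.129500·100) / 0.2502 = 115.1175 / 0.2502 ≈ 460.10
  x_4 = (0.300500·60 + 0.254500·160 + 0.366000·240 + 0.626000·100) / 0.2502 = 209.19 / 0.2502 ≈ 836.09

x_1 = 397.78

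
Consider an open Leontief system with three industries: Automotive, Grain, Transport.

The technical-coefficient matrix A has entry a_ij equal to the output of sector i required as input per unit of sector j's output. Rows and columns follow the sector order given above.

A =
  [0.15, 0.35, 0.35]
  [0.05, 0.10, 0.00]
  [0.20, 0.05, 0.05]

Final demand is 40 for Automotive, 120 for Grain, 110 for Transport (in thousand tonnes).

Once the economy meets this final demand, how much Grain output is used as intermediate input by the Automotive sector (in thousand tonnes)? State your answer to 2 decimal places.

I − A =
  [   0.85    -0.35    -0.35]
  [  -0.05     0.90     0.00]
  [  -0.20    -0.05     0.95]
Cofactors of I−A, C_ij = (−1)^(i+j)·(minor ij) (rows/columns in the sector order above):
  C_11 = (0.90)(0.95) − (0.00)(-0.05) = 0.8550
  C_12 = −[(-0.05)(0.95) − (0.00)(-0.20)] = 0.0475
  C_13 = (-0.05)(-0.05) − (0.90)(-0.20) = 0.1825
  C_21 = −[(-0.35)(0.95) − (-0.35)(-0.05)] = 0.3500
  C_22 = (0.85)(0.95) − (-0.35)(-0.20) = 0.7375
  C_23 = −[(0.85)(-0.05) − (-0.35)(-0.20)] = 0.1125
  C_31 = (-0.35)(0.00) − (-0.35)(0.90) = 0.3150
  C_32 = −[(0.85)(0.00) − (-0.35)(-0.05)] = 0.0175
  C_33 = (0.85)(0.90) − (-0.35)(-0.05) = 0.7475
det(I−A) = Σ_j (I−A)_1j·C_1j = (0.85)(0.8550) + (-0.35)(0.0475) + (-0.35)(0.1825) = 0.64625
adj(I−A) = Cᵀ =
  [ 0.8550   0.3500   0.3150]
  [ 0.0475   0.7375   0.0175]
  [ 0.1825   0.1125   0.7475]
(I − A)⁻¹ = adj(I−A) / det(I−A) ≈
  [   1.3230     0.5416     0.4874]
  [   0.0735     1.1412     0.0271]
  [   0.2824     0.1741     1.1567]
First solve x = (I − A)⁻¹ d = adj(I−A)·d / det(I−A); in particular x_A = (0.8550·40 + 0.3500·120 + 0.3150·110) / 0.64625 = 110.85 / 0.64625 ≈ 171.5280.
Intermediate flow from G to A: z_GA = a_GA · x_A = 0.05 × 110.85 / 0.64625 = 5.5425 / 0.64625 ≈ 8.58.

z_GA = 8.58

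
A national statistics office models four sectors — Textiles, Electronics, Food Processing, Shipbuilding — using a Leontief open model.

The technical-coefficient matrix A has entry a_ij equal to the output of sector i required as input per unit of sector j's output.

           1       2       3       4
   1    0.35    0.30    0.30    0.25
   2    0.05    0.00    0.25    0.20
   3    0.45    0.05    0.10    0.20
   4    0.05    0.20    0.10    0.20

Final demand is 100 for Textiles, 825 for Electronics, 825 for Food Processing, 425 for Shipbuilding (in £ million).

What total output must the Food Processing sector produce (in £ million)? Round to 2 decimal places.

x_3 = 2899.00

I − A =
  [   0.65    -0.30    -0.30    -0.25]
  [  -0.05     1.00    -0.25    -0.20]
  [  -0.45    -0.05     0.90    -0.20]
  [  -0.05    -0.20    -0.10     0.80]
Compute the cofactors C_ij = (−1)^(i+j)·(3×3 minor ij) of I−A; the adjugate is their transpose:
adj(I−A) = Cᵀ =
  [ 0.643000   0.280250   0.331500   0.353875]
  [ 0.145500   0.321500   0.156125   0.164875]
  [ 0.356500   0.184875   0.464000   0.273625]
  [ 0.121125   0.121000   0.117750   0.393875]
det(I−A) = Σ_j (I−A)_1j·C_1j = (0.65)(0.643000) + (-0.30)(0.145500) + (-0.30)(0.356500) + (-0.25)(0.121125) = 0.23706875
(I − A)⁻¹ = adj(I−A) / det(I−A) ≈
  [   2.7123     1.1821     1.3983     1.4927]
  [   0.6137     1.3561     0.6586     0.6955]
  [   1.5038     0.7798     1.9572     1.1542]
  [   0.5109     0.5104     0.4967     1.6614]
x = (I − A)⁻¹ d = adj(I−A)·d / det(I−A), with det(I−A) = 0.23706875:
  x_1 = (0.643000·100 + 0.280250·825 + 0.331500·825 + 0.353875·425) / 0.23706875 = 719.390625 / 0.23706875 ≈ 3034.52
  x_2 = (0.145500·100 + 0.321500·825 + 0.156125·825 + 0.164875·425) / 0.23706875 = 478.6625 / 0.23706875 ≈ 2019.09
  x_3 = (0.356500·100 + 0.184875·825 + 0.464000·825 + 0.273625·425) / 0.23706875 = 687.2625 / 0.23706875 ≈ 2899.00
  x_4 = (0.121125·100 + 0.121000·825 + 0.117750·825 + 0.393875·425) / 0.23706875 = 376.478125 / 0.23706875 ≈ 1588.05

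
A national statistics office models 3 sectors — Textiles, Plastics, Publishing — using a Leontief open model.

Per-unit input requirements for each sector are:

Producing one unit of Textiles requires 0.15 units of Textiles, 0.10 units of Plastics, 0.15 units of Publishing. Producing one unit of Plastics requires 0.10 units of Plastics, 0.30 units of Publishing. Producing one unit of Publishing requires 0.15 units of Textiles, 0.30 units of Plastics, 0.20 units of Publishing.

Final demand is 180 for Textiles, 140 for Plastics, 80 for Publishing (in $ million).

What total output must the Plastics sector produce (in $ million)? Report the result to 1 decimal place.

I − A =
  [   0.85     0.00    -0.15]
  [  -0.10     0.90    -0.30]
  [  -0.15    -0.30     0.80]
Cofactors of I−A, C_ij = (−1)^(i+j)·(minor ij) (rows/columns in the sector order above):
  C_11 = (0.90)(0.80) − (-0.30)(-0.30) = 0.6300
  C_12 = −[(-0.10)(0.80) − (-0.30)(-0.15)] = 0.1250
  C_13 = (-0.10)(-0.30) − (0.90)(-0.15) = 0.1650
  C_21 = −[(0.00)(0.80) − (-0.15)(-0.30)] = 0.0450
  C_22 = (0.85)(0.80) − (-0.15)(-0.15) = 0.6575
  C_23 = −[(0.85)(-0.30) − (0.00)(-0.15)] = 0.2550
  C_31 = (0.00)(-0.30) − (-0.15)(0.90) = 0.1350
  C_32 = −[(0.85)(-0.30) − (-0.15)(-0.10)] = 0.2700
  C_33 = (0.85)(0.90) − (0.00)(-0.10) = 0.7650
det(I−A) = Σ_j (I−A)_1j·C_1j = (0.85)(0.6300) + (0.00)(0.1250) + (-0.15)(0.1650) = 0.51075
adj(I−A) = Cᵀ =
  [ 0.6300   0.0450   0.1350]
  [ 0.1250   0.6575   0.2700]
  [ 0.1650   0.2550   0.7650]
(I − A)⁻¹ = adj(I−A) / det(I−A) ≈
  [   1.2335     0.0881     0.2643]
  [   0.2447     1.2873     0.5286]
  [   0.3231     0.4993     1.4978]
x = (I − A)⁻¹ d = adj(I−A)·d / det(I−A), with det(I−A) = 0.51075:
  x_1 = (0.6300·180 + 0.0450·140 + 0.1350·80) / 0.51075 = 130.50 / 0.51075 ≈ 255.5
  x_2 = (0.1250·180 + 0.6575·140 + 0.2700·80) / 0.51075 = 136.15 / 0.51075 ≈ 266.6
  x_3 = (0.1650·180 + 0.2550·140 + 0.7650·80) / 0.51075 = 126.60 / 0.51075 ≈ 247.9

x_2 = 266.6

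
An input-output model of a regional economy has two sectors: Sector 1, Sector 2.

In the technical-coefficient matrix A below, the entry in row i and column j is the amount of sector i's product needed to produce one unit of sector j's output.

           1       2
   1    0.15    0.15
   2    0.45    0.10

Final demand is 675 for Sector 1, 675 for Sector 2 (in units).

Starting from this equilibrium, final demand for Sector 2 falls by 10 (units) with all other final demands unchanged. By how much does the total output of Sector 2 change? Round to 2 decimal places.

I − A =
  [   0.85    -0.15]
  [  -0.45     0.90]
det(I−A) = (0.85)(0.90) − (-0.15)(-0.45) = 0.6975
adj(I−A) = [[0.90, 0.15], [0.45, 0.85]]
(I − A)⁻¹ = adj(I−A) / det(I−A) ≈
  [   1.2903     0.2151]
  [   0.6452     1.2186]
Δx = (I − A)⁻¹ Δd with Δd having -10 in the Sector 2 component and 0 elsewhere.
So Δx_2 = L_22 · (-10), where L_22 = adj(I−A)_22 / det(I−A) = 0.85 / 0.6975.
Δx_2 = 0.85 × (-10) / 0.6975 = -8.50 / 0.6975 ≈ -12.19.

Δx_2 = -12.19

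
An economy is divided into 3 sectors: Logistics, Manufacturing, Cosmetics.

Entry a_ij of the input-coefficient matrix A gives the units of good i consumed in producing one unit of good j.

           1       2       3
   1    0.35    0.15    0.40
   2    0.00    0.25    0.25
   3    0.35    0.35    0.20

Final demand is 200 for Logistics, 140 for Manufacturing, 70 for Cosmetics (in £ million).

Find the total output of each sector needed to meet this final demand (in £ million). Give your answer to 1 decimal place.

I − A =
  [   0.65    -0.15    -0.40]
  [   0.00     0.75    -0.25]
  [  -0.35    -0.35     0.80]
Cofactors of I−A, C_ij = (−1)^(i+j)·(minor ij) (rows/columns in the sector order above):
  C_11 = (0.75)(0.80) − (-0.25)(-0.35) = 0.5125
  C_12 = −[(0.00)(0.80) − (-0.25)(-0.35)] = 0.0875
  C_13 = (0.00)(-0.35) − (0.75)(-0.35) = 0.2625
  C_21 = −[(-0.15)(0.80) − (-0.40)(-0.35)] = 0.2600
  C_22 = (0.65)(0.80) − (-0.40)(-0.35) = 0.3800
  C_23 = −[(0.65)(-0.35) − (-0.15)(-0.35)] = 0.2800
  C_31 = (-0.15)(-0.25) − (-0.40)(0.75) = 0.3375
  C_32 = −[(0.65)(-0.25) − (-0.40)(0.00)] = 0.1625
  C_33 = (0.65)(0.75) − (-0.15)(0.00) = 0.4875
det(I−A) = Σ_j (I−A)_1j·C_1j = (0.65)(0.5125) + (-0.15)(0.0875) + (-0.40)(0.2625) = 0.2150
adj(I−A) = Cᵀ =
  [ 0.5125   0.2600   0.3375]
  [ 0.0875   0.3800   0.1625]
  [ 0.2625   0.2800   0.4875]
(I − A)⁻¹ = adj(I−A) / det(I−A) ≈
  [   2.3837     1.2093     1.5698]
  [   0.4070     1.7674     0.7558]
  [   1.2209     1.3023     2.2674]
x = (I − A)⁻¹ d = adj(I−A)·d / det(I−A), with det(I−A) = 0.2150:
  x_1 = (0.5125·200 + 0.2600·140 + 0.3375·70) / 0.2150 = 162.525 / 0.2150 ≈ 755.9
  x_2 = (0.0875·200 + 0.3800·140 + 0.1625·70) / 0.2150 = 82.075 / 0.2150 ≈ 381.7
  x_3 = (0.2625·200 + 0.2800·140 + 0.4875·70) / 0.2150 = 125.825 / 0.2150 ≈ 585.2

x_1 = 755.9, x_2 = 381.7, x_3 = 585.2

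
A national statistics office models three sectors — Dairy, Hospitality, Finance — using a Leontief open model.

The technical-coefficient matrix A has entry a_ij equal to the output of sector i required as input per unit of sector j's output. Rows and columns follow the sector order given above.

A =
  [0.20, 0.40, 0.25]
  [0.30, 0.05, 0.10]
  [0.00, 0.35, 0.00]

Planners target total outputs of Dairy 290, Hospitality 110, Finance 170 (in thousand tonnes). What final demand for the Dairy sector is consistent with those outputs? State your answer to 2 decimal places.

I − A =
  [   0.80    -0.40    -0.25]
  [  -0.30     0.95    -0.10]
  [   0.00    -0.35     1.00]
d = (I − A) x:
  d_1 = (+0.80)·290 + (-0.40)·110 + (-0.25)·170 = 145.50
  d_2 = (-0.30)·290 + (+0.95)·110 + (-0.10)·170 = 0.50
  d_3 = (+0.00)·290 + (-0.35)·110 + (+1.00)·170 = 131.50

d_1 = 145.50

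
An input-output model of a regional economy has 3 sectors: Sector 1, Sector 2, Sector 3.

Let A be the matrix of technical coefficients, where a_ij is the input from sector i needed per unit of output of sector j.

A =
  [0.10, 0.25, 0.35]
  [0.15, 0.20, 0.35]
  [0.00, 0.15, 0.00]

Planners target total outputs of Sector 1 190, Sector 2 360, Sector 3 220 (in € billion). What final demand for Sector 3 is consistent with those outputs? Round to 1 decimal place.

d_3 = 166.0

I − A =
  [   0.90    -0.25    -0.35]
  [  -0.15     0.80    -0.35]
  [   0.00    -0.15     1.00]
d = (I − A) x:
  d_1 = (+0.90)·190 + (-0.25)·360 + (-0.35)·220 = 4.0
  d_2 = (-0.15)·190 + (+0.80)·360 + (-0.35)·220 = 182.5
  d_3 = (+0.00)·190 + (-0.15)·360 + (+1.00)·220 = 166.0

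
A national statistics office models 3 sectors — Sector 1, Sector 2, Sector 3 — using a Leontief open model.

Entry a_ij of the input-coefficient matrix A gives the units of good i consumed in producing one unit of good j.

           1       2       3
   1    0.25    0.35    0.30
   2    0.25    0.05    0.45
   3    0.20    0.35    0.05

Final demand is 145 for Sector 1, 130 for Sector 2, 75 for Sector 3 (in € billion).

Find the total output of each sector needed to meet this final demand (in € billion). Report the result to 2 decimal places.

x_1 = 548.91, x_2 = 452.37, x_3 = 361.17

I − A =
  [   0.75    -0.35    -0.30]
  [  -0.25     0.95    -0.45]
  [  -0.20    -0.35     0.95]
Cofactors of I−A, C_ij = (−1)^(i+j)·(minor ij) (rows/columns in the sector order above):
  C_11 = (0.95)(0.95) − (-0.45)(-0.35) = 0.7450
  C_12 = −[(-0.25)(0.95) − (-0.45)(-0.20)] = 0.3275
  C_13 = (-0.25)(-0.35) − (0.95)(-0.20) = 0.2775
  C_21 = −[(-0.35)(0.95) − (-0.30)(-0.35)] = 0.4375
  C_22 = (0.75)(0.95) − (-0.30)(-0.20) = 0.6525
  C_23 = −[(0.75)(-0.35) − (-0.35)(-0.20)] = 0.3325
  C_31 = (-0.35)(-0.45) − (-0.30)(0.95) = 0.4425
  C_32 = −[(0.75)(-0.45) − (-0.30)(-0.25)] = 0.4125
  C_33 = (0.75)(0.95) − (-0.35)(-0.25) = 0.6250
det(I−A) = Σ_j (I−A)_1j·C_1j = (0.75)(0.7450) + (-0.35)(0.3275) + (-0.30)(0.2775) = 0.360875
adj(I−A) = Cᵀ =
  [ 0.7450   0.4375   0.4425]
  [ 0.3275   0.6525   0.4125]
  [ 0.2775   0.3325   0.6250]
(I − A)⁻¹ = adj(I−A) / det(I−A) ≈
  [   2.0644     1.2123     1.2262]
  [   0.9075     1.8081     1.1431]
  [   0.7690     0.9214     1.7319]
x = (I − A)⁻¹ d = adj(I−A)·d / det(I−A), with det(I−A) = 0.360875:
  x_1 = (0.7450·145 + 0.4375·130 + 0.4425·75) / 0.360875 = 198.0875 / 0.360875 ≈ 548.91
  x_2 = (0.3275·145 + 0.6525·130 + 0.4125·75) / 0.360875 = 163.25 / 0.360875 ≈ 452.37
  x_3 = (0.2775·145 + 0.3325·130 + 0.6250·75) / 0.360875 = 130.3375 / 0.360875 ≈ 361.17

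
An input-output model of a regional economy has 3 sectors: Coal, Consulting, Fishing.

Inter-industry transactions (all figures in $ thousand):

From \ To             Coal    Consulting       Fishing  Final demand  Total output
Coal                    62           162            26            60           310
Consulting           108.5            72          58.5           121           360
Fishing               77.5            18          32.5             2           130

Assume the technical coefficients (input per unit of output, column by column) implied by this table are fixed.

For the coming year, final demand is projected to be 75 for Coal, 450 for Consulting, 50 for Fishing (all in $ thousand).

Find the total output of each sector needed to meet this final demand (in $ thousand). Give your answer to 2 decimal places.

x_1 = 872.12, x_2 = 1189.69, x_3 = 436.69

Technical coefficients a_ij = z_ij / X_j:
  a_11 = 62/310 = 0.20, a_21 = 108.5/310 = 0.35, a_31 = 77.5/310 = 0.25
  a_12 = 162/360 = 0.45, a_22 = 72/360 = 0.20, a_32 = 18/360 = 0.05
  a_13 = 26/130 = 0.20, a_23 = 58.5/130 = 0.45, a_33 = 32.5/130 = 0.25
I − A =
  [   0.80    -0.45    -0.20]
  [  -0.35     0.80    -0.45]
  [  -0.25    -0.05     0.75]
Cofactors of I−A, C_ij = (−1)^(i+j)·(minor ij) (rows/columns in the sector order above):
  C_11 = (0.80)(0.75) − (-0.45)(-0.05) = 0.5775
  C_12 = −[(-0.35)(0.75) − (-0.45)(-0.25)] = 0.3750
  C_13 = (-0.35)(-0.05) − (0.80)(-0.25) = 0.2175
  C_21 = −[(-0.45)(0.75) − (-0.20)(-0.05)] = 0.3475
  C_22 = (0.80)(0.75) − (-0.20)(-0.25) = 0.5500
  C_23 = −[(0.80)(-0.05) − (-0.45)(-0.25)] = 0.1525
  C_31 = (-0.45)(-0.45) − (-0.20)(0.80) = 0.3625
  C_32 = −[(0.80)(-0.45) − (-0.20)(-0.35)] = 0.4300
  C_33 = (0.80)(0.80) − (-0.45)(-0.35) = 0.4825
det(I−A) = Σ_j (I−A)_1j·C_1j = (0.80)(0.5775) + (-0.45)(0.3750) + (-0.20)(0.2175) = 0.24975
adj(I−A) = Cᵀ =
  [ 0.5775   0.3475   0.3625]
  [ 0.3750   0.5500   0.4300]
  [ 0.2175   0.1525   0.4825]
(I − A)⁻¹ = adj(I−A) / det(I−A) ≈
  [   2.3123     1.3914     1.4515]
  [   1.5015     2.2022     1.7217]
  [   0.8709     0.6106     1.9319]
x = (I − A)⁻¹ d = adj(I−A)·d / det(I−A), with det(I−A) = 0.24975:
  x_1 = (0.5775·75 + 0.3475·450 + 0.3625·50) / 0.24975 = 217.8125 / 0.24975 ≈ 872.12
  x_2 = (0.3750·75 + 0.5500·450 + 0.4300·50) / 0.24975 = 297.125 / 0.24975 ≈ 1189.69
  x_3 = (0.2175·75 + 0.1525·450 + 0.4825·50) / 0.24975 = 109.0625 / 0.24975 ≈ 436.69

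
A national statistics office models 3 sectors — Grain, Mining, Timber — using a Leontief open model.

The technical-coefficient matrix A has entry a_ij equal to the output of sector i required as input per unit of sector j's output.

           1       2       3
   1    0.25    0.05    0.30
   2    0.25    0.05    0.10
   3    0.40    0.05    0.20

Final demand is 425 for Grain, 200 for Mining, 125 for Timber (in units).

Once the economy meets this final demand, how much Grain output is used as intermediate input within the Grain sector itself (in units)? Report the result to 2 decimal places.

z_11 = 210.84

I − A =
  [   0.75    -0.05    -0.30]
  [  -0.25     0.95    -0.10]
  [  -0.40    -0.05     0.80]
Cofactors of I−A, C_ij = (−1)^(i+j)·(minor ij) (rows/columns in the sector order above):
  C_11 = (0.95)(0.80) − (-0.10)(-0.05) = 0.7550
  C_12 = −[(-0.25)(0.80) − (-0.10)(-0.40)] = 0.2400
  C_13 = (-0.25)(-0.05) − (0.95)(-0.40) = 0.3925
  C_21 = −[(-0.05)(0.80) − (-0.30)(-0.05)] = 0.0550
  C_22 = (0.75)(0.80) − (-0.30)(-0.40) = 0.4800
  C_23 = −[(0.75)(-0.05) − (-0.05)(-0.40)] = 0.0575
  C_31 = (-0.05)(-0.10) − (-0.30)(0.95) = 0.2900
  C_32 = −[(0.75)(-0.10) − (-0.30)(-0.25)] = 0.1500
  C_33 = (0.75)(0.95) − (-0.05)(-0.25) = 0.7000
det(I−A) = Σ_j (I−A)_1j·C_1j = (0.75)(0.7550) + (-0.05)(0.2400) + (-0.30)(0.3925) = 0.4365
adj(I−A) = Cᵀ =
  [ 0.7550   0.0550   0.2900]
  [ 0.2400   0.4800   0.1500]
  [ 0.3925   0.0575   0.7000]
(I − A)⁻¹ = adj(I−A) / det(I−A) ≈
  [   1.7297     0.1260     0.6644]
  [   0.5498     1.0997     0.3436]
  [   0.8992     0.1317     1.6037]
First solve x = (I − A)⁻¹ d = adj(I−A)·d / det(I−A); in particular x_1 = (0.7550·425 + 0.0550·200 + 0.2900·125) / 0.4365 = 368.125 / 0.4365 ≈ 843.3562.
Intermediate flow from 1 to 1: z_11 = a_11 · x_1 = 0.25 × 368.125 / 0.4365 = 92.03125 / 0.4365 ≈ 210.84.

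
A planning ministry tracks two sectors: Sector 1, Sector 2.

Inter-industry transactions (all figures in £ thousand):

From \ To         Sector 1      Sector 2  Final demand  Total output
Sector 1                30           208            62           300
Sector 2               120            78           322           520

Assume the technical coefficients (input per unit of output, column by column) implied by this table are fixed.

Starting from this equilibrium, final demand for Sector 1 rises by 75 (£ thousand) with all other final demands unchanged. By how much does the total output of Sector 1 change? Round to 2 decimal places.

Δx_1 = 105.37

Technical coefficients a_ij = z_ij / X_j:
  a_11 = 30/300 = 0.10, a_21 = 120/300 = 0.40
  a_12 = 208/520 = 0.40, a_22 = 78/520 = 0.15
I − A =
  [   0.90    -0.40]
  [  -0.40     0.85]
det(I−A) = (0.90)(0.85) − (-0.40)(-0.40) = 0.6050
adj(I−A) = [[0.85, 0.40], [0.40, 0.90]]
(I − A)⁻¹ = adj(I−A) / det(I−A) ≈
  [   1.4050     0.6612]
  [   0.6612     1.4876]
Δx = (I − A)⁻¹ Δd with Δd having +75 in the Sector 1 component and 0 elsewhere.
So Δx_1 = L_11 · (+75), where L_11 = adj(I−A)_11 / det(I−A) = 0.85 / 0.6050.
Δx_1 = 0.85 × (+75) / 0.6050 = 63.75 / 0.6050 ≈ 105.37.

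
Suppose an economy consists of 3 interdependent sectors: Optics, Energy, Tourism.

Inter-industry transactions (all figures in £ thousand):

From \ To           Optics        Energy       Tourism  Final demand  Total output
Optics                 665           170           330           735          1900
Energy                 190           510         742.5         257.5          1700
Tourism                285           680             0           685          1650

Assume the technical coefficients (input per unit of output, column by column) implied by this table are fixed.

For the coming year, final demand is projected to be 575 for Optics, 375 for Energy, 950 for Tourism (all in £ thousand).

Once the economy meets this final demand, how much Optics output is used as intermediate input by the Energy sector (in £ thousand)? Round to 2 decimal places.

z_12 = 214.09

Technical coefficients a_ij = z_ij / X_j:
  a_11 = 665/1900 = 0.35, a_21 = 190/1900 = 0.10, a_31 = 285/1900 = 0.15
  a_12 = 170/1700 = 0.10, a_22 = 510/1700 = 0.30, a_32 = 680/1700 = 0.40
  a_13 = 330/1650 = 0.20, a_23 = 742.5/1650 = 0.45, a_33 = 0/1650 = 0.00
I − A =
  [   0.65    -0.10    -0.20]
  [  -0.10     0.70    -0.45]
  [  -0.15    -0.40     1.00]
Cofactors of I−A, C_ij = (−1)^(i+j)·(minor ij) (rows/columns in the sector order above):
  C_11 = (0.70)(1.00) − (-0.45)(-0.40) = 0.5200
  C_12 = −[(-0.10)(1.00) − (-0.45)(-0.15)] = 0.1675
  C_13 = (-0.10)(-0.40) − (0.70)(-0.15) = 0.1450
  C_21 = −[(-0.10)(1.00) − (-0.20)(-0.40)] = 0.1800
  C_22 = (0.65)(1.00) − (-0.20)(-0.15) = 0.6200
  C_23 = −[(0.65)(-0.40) − (-0.10)(-0.15)] = 0.2750
  C_31 = (-0.10)(-0.45) − (-0.20)(0.70) = 0.1850
  C_32 = −[(0.65)(-0.45) − (-0.20)(-0.10)] = 0.3125
  C_33 = (0.65)(0.70) − (-0.10)(-0.10) = 0.4450
det(I−A) = Σ_j (I−A)_1j·C_1j = (0.65)(0.5200) + (-0.10)(0.1675) + (-0.20)(0.1450) = 0.29225
adj(I−A) = Cᵀ =
  [ 0.5200   0.1800   0.1850]
  [ 0.1675   0.6200   0.3125]
  [ 0.1450   0.2750   0.4450]
(I − A)⁻¹ = adj(I−A) / det(I−A) ≈
  [   1.7793     0.6159     0.6330]
  [   0.5731     2.1215     1.0693]
  [   0.4962     0.9410     1.5227]
First solve x = (I − A)⁻¹ d = adj(I−A)·d / det(I−A); in particular x_2 = (0.1675·575 + 0.6200·375 + 0.3125·950) / 0.29225 = 625.6875 / 0.29225 ≈ 2140.9324.
Intermediate flow from 1 to 2: z_12 = a_12 · x_2 = 0.10 × 625.6875 / 0.29225 = 62.56875 / 0.29225 ≈ 214.09.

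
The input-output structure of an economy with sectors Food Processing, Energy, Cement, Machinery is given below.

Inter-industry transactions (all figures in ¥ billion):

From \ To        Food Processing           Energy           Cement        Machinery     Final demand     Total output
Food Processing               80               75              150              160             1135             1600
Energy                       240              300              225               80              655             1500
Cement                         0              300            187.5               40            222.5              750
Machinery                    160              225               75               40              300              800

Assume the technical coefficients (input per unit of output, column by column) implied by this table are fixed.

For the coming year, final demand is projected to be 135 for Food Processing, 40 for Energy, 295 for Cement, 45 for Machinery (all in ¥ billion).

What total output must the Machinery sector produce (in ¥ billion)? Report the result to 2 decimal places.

x_M = 179.48

Technical coefficients a_ij = z_ij / X_j:
  a_FF = 80/1600 = 0.05, a_EF = 240/1600 = 0.15, a_CF = 0/1600 = 0.00, a_MF = 160/1600 = 0.10
  a_FE = 75/1500 = 0.05, a_EE = 300/1500 = 0.20, a_CE = 300/1500 = 0.20, a_ME = 225/1500 = 0.15
  a_FC = 150/750 = 0.20, a_EC = 225/750 = 0.30, a_CC = 187.5/750 = 0.25, a_MC = 75/750 = 0.10
  a_FM = 160/800 = 0.20, a_EM = 80/800 = 0.10, a_CM = 40/800 = 0.05, a_MM = 40/800 = 0.05
I − A =
  [   0.95    -0.05    -0.20    -0.20]
  [  -0.15     0.80    -0.30    -0.10]
  [   0.00    -0.20     0.75    -0.05]
  [  -0.10    -0.15    -0.10     0.95]
Compute the cofactors C_ij = (−1)^(i+j)·(3×3 minor ij) of I−A; the adjugate is their transpose:
adj(I−A) = Cᵀ =
  [ 0.493500   0.101375   0.188750   0.124500]
  [ 0.115125   0.656125   0.307750   0.109500]
  [ 0.035625   0.183875   0.679625   0.062625]
  [ 0.073875   0.133625   0.140000   0.501375]
det(I−A) = Σ_j (I−A)_1j·C_1j = (0.95)(0.493500) + (-0.05)(0.115125) + (-0.20)(0.035625) + (-0.20)(0.073875) = 0.44116875
(I − A)⁻¹ = adj(I−A) / det(I−A) ≈
  [   1.1186     0.2298     0.4278     0.2822]
  [   0.2610     1.4872     0.6976     0.2482]
  [   0.0808     0.4168     1.5405     0.1420]
  [   0.1675     0.3029     0.3173     1.1365]
x = (I − A)⁻¹ d = adj(I−A)·d / det(I−A), with det(I−A) = 0.44116875:
  x_F = (0.493500·135 + 0.101375·40 + 0.188750·295 + 0.124500·45) / 0.44116875 = 131.96125 / 0.44116875 ≈ 299.12
  x_E = (0.115125·135 + 0.656125·40 + 0.307750·295 + 0.109500·45) / 0.44116875 = 137.500625 / 0.44116875 ≈ 311.67
  x_C = (0.035625·135 + 0.183875·40 + 0.679625·295 + 0.062625·45) / 0.44116875 = 215.471875 / 0.44116875 ≈ 488.41
  x_M = (0.073875·135 + 0.133625·40 + 0.140000·295 + 0.501375·45) / 0.44116875 = 79.18 / 0.44116875 ≈ 179.48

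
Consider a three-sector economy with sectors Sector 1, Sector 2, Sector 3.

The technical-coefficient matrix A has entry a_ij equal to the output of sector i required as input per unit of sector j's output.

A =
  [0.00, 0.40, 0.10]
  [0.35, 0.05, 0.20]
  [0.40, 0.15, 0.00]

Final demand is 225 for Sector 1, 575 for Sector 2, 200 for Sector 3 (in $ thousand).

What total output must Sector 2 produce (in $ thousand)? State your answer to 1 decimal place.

I − A =
  [   1.00    -0.40    -0.10]
  [  -0.35     0.95    -0.20]
  [  -0.40    -0.15     1.00]
Cofactors of I−A, C_ij = (−1)^(i+j)·(minor ij) (rows/columns in the sector order above):
  C_11 = (0.95)(1.00) − (-0.20)(-0.15) = 0.9200
  C_12 = −[(-0.35)(1.00) − (-0.20)(-0.40)] = 0.4300
  C_13 = (-0.35)(-0.15) − (0.95)(-0.40) = 0.4325
  C_21 = −[(-0.40)(1.00) − (-0.10)(-0.15)] = 0.4150
  C_22 = (1.00)(1.00) − (-0.10)(-0.40) = 0.9600
  C_23 = −[(1.00)(-0.15) − (-0.40)(-0.40)] = 0.3100
  C_31 = (-0.40)(-0.20) − (-0.10)(0.95) = 0.1750
  C_32 = −[(1.00)(-0.20) − (-0.10)(-0.35)] = 0.2350
  C_33 = (1.00)(0.95) − (-0.40)(-0.35) = 0.8100
det(I−A) = Σ_j (I−A)_1j·C_1j = (1.00)(0.9200) + (-0.40)(0.4300) + (-0.10)(0.4325) = 0.70475
adj(I−A) = Cᵀ =
  [ 0.9200   0.4150   0.1750]
  [ 0.4300   0.9600   0.2350]
  [ 0.4325   0.3100   0.8100]
(I − A)⁻¹ = adj(I−A) / det(I−A) ≈
  [   1.3054     0.5889     0.2483]
  [   0.6101     1.3622     0.3335]
  [   0.6137     0.4399     1.1493]
x = (I − A)⁻¹ d = adj(I−A)·d / det(I−A), with det(I−A) = 0.70475:
  x_1 = (0.9200·225 + 0.4150·575 + 0.1750·200) / 0.70475 = 480.625 / 0.70475 ≈ 682.0
  x_2 = (0.4300·225 + 0.9600·575 + 0.2350·200) / 0.70475 = 695.75 / 0.70475 ≈ 987.2
  x_3 = (0.4325·225 + 0.3100·575 + 0.8100·200) / 0.70475 = 437.5625 / 0.70475 ≈ 620.9

x_2 = 987.2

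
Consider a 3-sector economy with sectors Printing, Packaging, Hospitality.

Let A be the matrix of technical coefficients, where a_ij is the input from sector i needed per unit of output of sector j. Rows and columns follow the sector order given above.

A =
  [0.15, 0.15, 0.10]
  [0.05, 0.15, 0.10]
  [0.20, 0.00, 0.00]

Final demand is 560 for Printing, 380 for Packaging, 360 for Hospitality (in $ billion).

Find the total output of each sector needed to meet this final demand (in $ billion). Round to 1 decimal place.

I − A =
  [   0.85    -0.15    -0.10]
  [  -0.05     0.85    -0.10]
  [  -0.20     0.00     1.00]
Cofactors of I−A, C_ij = (−1)^(i+j)·(minor ij) (rows/columns in the sector order above):
  C_11 = (0.85)(1.00) − (-0.10)(0.00) = 0.8500
  C_12 = −[(-0.05)(1.00) − (-0.10)(-0.20)] = 0.0700
  C_13 = (-0.05)(0.00) − (0.85)(-0.20) = 0.1700
  C_21 = −[(-0.15)(1.00) − (-0.10)(0.00)] = 0.1500
  C_22 = (0.85)(1.00) − (-0.10)(-0.20) = 0.8300
  C_23 = −[(0.85)(0.00) − (-0.15)(-0.20)] = 0.0300
  C_31 = (-0.15)(-0.10) − (-0.10)(0.85) = 0.1000
  C_32 = −[(0.85)(-0.10) − (-0.10)(-0.05)] = 0.0900
  C_33 = (0.85)(0.85) − (-0.15)(-0.05) = 0.7150
det(I−A) = Σ_j (I−A)_1j·C_1j = (0.85)(0.8500) + (-0.15)(0.0700) + (-0.10)(0.1700) = 0.6950
adj(I−A) = Cᵀ =
  [ 0.8500   0.1500   0.1000]
  [ 0.0700   0.8300   0.0900]
  [ 0.1700   0.0300   0.7150]
(I − A)⁻¹ = adj(I−A) / det(I−A) ≈
  [   1.2230     0.2158     0.1439]
  [   0.1007     1.1942     0.1295]
  [   0.2446     0.0432     1.0288]
x = (I − A)⁻¹ d = adj(I−A)·d / det(I−A), with det(I−A) = 0.6950:
  x_1 = (0.8500·560 + 0.1500·380 + 0.1000·360) / 0.6950 = 569.00 / 0.6950 ≈ 818.7
  x_2 = (0.0700·560 + 0.8300·380 + 0.0900·360) / 0.6950 = 387.00 / 0.6950 ≈ 556.8
  x_3 = (0.1700·560 + 0.0300·380 + 0.7150·360) / 0.6950 = 364.00 / 0.6950 ≈ 523.7

x_1 = 818.7, x_2 = 556.8, x_3 = 523.7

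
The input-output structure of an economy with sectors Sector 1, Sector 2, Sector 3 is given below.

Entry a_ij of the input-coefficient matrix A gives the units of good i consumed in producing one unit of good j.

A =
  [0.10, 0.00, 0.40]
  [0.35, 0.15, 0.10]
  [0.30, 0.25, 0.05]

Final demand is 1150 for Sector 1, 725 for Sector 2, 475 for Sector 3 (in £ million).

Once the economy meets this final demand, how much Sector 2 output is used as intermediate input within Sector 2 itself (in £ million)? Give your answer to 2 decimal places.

I − A =
  [   0.90     0.00    -0.40]
  [  -0.35     0.85    -0.10]
  [  -0.30    -0.25     0.95]
Cofactors of I−A, C_ij = (−1)^(i+j)·(minor ij) (rows/columns in the sector order above):
  C_11 = (0.85)(0.95) − (-0.10)(-0.25) = 0.7825
  C_12 = −[(-0.35)(0.95) − (-0.10)(-0.30)] = 0.3625
  C_13 = (-0.35)(-0.25) − (0.85)(-0.30) = 0.3425
  C_21 = −[(0.00)(0.95) − (-0.40)(-0.25)] = 0.1000
  C_22 = (0.90)(0.95) − (-0.40)(-0.30) = 0.7350
  C_23 = −[(0.90)(-0.25) − (0.00)(-0.30)] = 0.2250
  C_31 = (0.00)(-0.10) − (-0.40)(0.85) = 0.3400
  C_32 = −[(0.90)(-0.10) − (-0.40)(-0.35)] = 0.2300
  C_33 = (0.90)(0.85) − (0.00)(-0.35) = 0.7650
det(I−A) = Σ_j (I−A)_1j·C_1j = (0.90)(0.7825) + (0.00)(0.3625) + (-0.40)(0.3425) = 0.56725
adj(I−A) = Cᵀ =
  [ 0.7825   0.1000   0.3400]
  [ 0.3625   0.7350   0.2300]
  [ 0.3425   0.2250   0.7650]
(I − A)⁻¹ = adj(I−A) / det(I−A) ≈
  [   1.3795     0.1763     0.5994]
  [   0.6390     1.2957     0.4055]
  [   0.6038     0.3967     1.3486]
First solve x = (I − A)⁻¹ d = adj(I−A)·d / det(I−A); in particular x_2 = (0.3625·1150 + 0.7350·725 + 0.2300·475) / 0.56725 = 1059.00 / 0.56725 ≈ 1866.9017.
Intermediate flow from 2 to 2: z_22 = a_22 · x_2 = 0.15 × 1059.00 / 0.56725 = 158.85 / 0.56725 ≈ 280.04.

z_22 = 280.04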